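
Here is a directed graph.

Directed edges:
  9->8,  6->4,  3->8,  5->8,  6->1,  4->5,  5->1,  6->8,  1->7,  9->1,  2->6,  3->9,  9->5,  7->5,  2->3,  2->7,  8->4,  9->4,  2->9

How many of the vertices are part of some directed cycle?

5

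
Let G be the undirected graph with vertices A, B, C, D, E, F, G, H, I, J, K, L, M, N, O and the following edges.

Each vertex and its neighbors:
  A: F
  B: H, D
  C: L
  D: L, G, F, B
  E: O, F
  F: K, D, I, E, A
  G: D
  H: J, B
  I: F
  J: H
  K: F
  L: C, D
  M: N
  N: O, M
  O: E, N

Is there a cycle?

DFS, tracking each vertex's parent; an edge to a visited non-parent vertex closes a cycle.
Start from E:
visit E (parent –)
  visit O (parent E)
    O–E: parent, skip
    visit N (parent O)
      N–O: parent, skip
      visit M (parent N)
        M–N: parent, skip
  visit F (parent E)
    visit K (parent F)
      K–F: parent, skip
    visit D (parent F)
      visit L (parent D)
        visit C (parent L)
          C–L: parent, skip
        L–D: parent, skip
      visit G (parent D)
        G–D: parent, skip
      D–F: parent, skip
      visit B (parent D)
        visit H (parent B)
          visit J (parent H)
            J–H: parent, skip
          H–B: parent, skip
        B–D: parent, skip
    visit I (parent F)
      I–F: parent, skip
    F–E: parent, skip
    visit A (parent F)
      A–F: parent, skip
No non-parent visited neighbor found — the graph is a forest.

No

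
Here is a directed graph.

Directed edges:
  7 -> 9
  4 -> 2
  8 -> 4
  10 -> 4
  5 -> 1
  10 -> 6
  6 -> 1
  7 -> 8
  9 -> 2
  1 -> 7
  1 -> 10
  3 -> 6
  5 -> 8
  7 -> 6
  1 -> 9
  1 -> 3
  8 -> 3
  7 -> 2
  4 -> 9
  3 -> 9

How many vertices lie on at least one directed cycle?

A vertex is on a directed cycle iff it belongs to a strongly connected component of size ≥ 2 (or has a self-loop).
The vertices on cycles are {1, 3, 6, 7, 8, 10} — 6 in total.

6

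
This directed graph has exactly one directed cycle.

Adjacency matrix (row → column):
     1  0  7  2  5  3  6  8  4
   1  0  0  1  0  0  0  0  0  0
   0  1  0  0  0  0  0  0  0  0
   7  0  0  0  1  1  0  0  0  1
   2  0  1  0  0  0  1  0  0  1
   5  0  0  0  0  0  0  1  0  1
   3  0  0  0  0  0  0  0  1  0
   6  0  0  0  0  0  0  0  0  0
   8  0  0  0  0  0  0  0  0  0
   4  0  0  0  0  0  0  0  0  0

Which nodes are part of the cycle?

0, 1, 2, 7

DFS with gray/black marking from 7:
7 gray
  4 gray
  4 black
  5 gray
    5→4: 4 black — skip
    6 gray
    6 black
  5 black
  2 gray
    3 gray
      8 gray
      8 black
    3 black
    2→4: 4 black — skip
    0 gray
      1 gray
        1→7: 7 is gray → back edge
Back edge closes the cycle 7 → 2 → 0 → 1 → 7; its vertices are {0, 1, 2, 7}.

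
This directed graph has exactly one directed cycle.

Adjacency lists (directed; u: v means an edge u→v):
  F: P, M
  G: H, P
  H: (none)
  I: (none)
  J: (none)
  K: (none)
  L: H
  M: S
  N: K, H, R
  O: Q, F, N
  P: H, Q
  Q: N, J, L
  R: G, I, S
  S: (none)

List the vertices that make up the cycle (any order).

DFS with gray/black marking from Q:
Q gray
  N gray
    K gray
    K black
    H gray
    H black
    R gray
      G gray
        G→H: H black — skip
        P gray
          P→H: H black — skip
          P→Q: Q is gray → back edge
Back edge closes the cycle Q → N → R → G → P → Q; its vertices are {G, N, P, Q, R}.

G, N, P, Q, R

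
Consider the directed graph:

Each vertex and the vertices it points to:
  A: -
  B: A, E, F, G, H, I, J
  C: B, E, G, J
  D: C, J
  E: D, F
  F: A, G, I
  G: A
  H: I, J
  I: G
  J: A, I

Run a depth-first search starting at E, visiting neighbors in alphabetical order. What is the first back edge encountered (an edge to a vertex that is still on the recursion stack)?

B->E

DFS from E (visiting neighbors in alphabetical order); mark gray on enter, black on exit:
E gray
  D gray
    C gray
      B gray
        A gray
        A black
        B→E: E is gray → back edge
First back edge: B → E.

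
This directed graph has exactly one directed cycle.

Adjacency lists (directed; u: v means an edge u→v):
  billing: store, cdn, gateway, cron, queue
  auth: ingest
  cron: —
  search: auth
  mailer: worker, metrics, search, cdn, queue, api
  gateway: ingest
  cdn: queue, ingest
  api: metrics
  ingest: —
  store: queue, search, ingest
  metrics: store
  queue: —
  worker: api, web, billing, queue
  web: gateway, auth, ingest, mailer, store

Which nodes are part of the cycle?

web, mailer, worker

DFS with gray/black marking from worker:
worker gray
  api gray
    metrics gray
      store gray
        queue gray
        queue black
        search gray
          auth gray
            ingest gray
            ingest black
          auth black
        search black
        store→ingest: ingest black — skip
      store black
    metrics black
  api black
  web gray
    gateway gray
      gateway→ingest: ingest black — skip
    gateway black
    web→auth: auth black — skip
    web→ingest: ingest black — skip
    mailer gray
      mailer→worker: worker is gray → back edge
Back edge closes the cycle worker → web → mailer → worker; its vertices are {web, mailer, worker}.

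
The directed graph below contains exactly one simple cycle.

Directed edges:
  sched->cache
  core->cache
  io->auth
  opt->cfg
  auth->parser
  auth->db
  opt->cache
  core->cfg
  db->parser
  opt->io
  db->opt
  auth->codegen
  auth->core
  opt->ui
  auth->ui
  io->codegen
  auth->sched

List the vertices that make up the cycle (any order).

db, io, opt, auth

DFS with gray/black marking from io:
io gray
  codegen gray
  codegen black
  auth gray
    sched gray
      cache gray
      cache black
    sched black
    ui gray
    ui black
    parser gray
    parser black
    core gray
      core→cache: cache black — skip
      cfg gray
      cfg black
    core black
    auth→codegen: codegen black — skip
    db gray
      db→parser: parser black — skip
      opt gray
        opt→ui: ui black — skip
        opt→io: io is gray → back edge
Back edge closes the cycle io → auth → db → opt → io; its vertices are {db, io, opt, auth}.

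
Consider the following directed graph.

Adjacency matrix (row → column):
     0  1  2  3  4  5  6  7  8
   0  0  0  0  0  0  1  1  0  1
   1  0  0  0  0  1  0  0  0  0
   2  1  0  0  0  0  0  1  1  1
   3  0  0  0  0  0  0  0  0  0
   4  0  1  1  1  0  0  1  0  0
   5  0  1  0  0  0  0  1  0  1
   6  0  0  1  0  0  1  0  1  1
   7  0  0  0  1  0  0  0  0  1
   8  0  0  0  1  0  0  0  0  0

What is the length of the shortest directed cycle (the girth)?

2

For each vertex v, BFS finds the shortest path from v back to v.
The shortest such closed walk is 1 → 4 → 1, length 2.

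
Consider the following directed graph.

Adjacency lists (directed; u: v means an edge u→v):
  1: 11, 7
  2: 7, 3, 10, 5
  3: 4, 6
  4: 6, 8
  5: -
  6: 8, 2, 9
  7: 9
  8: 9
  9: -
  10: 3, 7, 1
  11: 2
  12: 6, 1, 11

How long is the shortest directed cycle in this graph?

3

For each vertex v, BFS finds the shortest path from v back to v.
The shortest such closed walk is 2 → 3 → 6 → 2, length 3.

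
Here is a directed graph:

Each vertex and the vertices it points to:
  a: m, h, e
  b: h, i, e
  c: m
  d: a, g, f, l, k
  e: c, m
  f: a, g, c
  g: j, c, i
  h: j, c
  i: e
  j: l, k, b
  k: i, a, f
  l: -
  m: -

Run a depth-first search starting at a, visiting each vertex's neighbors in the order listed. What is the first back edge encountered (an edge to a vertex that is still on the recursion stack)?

k->a

DFS from a (visiting each vertex's neighbors in the order listed); mark gray on enter, black on exit:
a gray
  m gray
  m black
  h gray
    j gray
      l gray
      l black
      k gray
        i gray
          e gray
            c gray
              c→m: m black — skip
            c black
            e→m: m black — skip
          e black
        i black
        k→a: a is gray → back edge
First back edge: k → a.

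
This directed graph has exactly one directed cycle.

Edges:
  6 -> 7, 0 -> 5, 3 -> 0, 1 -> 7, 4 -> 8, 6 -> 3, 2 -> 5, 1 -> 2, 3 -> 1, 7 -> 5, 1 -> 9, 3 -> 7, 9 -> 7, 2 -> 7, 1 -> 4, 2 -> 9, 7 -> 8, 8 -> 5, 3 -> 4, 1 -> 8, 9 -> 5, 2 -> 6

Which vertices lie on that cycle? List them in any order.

1, 2, 3, 6

DFS with gray/black marking from 6:
6 gray
  3 gray
    4 gray
      8 gray
        5 gray
        5 black
      8 black
    4 black
    0 gray
      0→5: 5 black — skip
    0 black
    7 gray
      7→5: 5 black — skip
      7→8: 8 black — skip
    7 black
    1 gray
      2 gray
        9 gray
          9→5: 5 black — skip
          9→7: 7 black — skip
        9 black
        2→7: 7 black — skip
        2→6: 6 is gray → back edge
Back edge closes the cycle 6 → 3 → 1 → 2 → 6; its vertices are {1, 2, 3, 6}.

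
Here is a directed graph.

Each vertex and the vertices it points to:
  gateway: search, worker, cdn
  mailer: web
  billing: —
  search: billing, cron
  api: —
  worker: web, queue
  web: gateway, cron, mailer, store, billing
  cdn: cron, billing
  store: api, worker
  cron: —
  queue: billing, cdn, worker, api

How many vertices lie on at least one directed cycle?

A vertex is on a directed cycle iff it belongs to a strongly connected component of size ≥ 2 (or has a self-loop).
The vertices on cycles are {web, queue, store, mailer, worker, gateway} — 6 in total.

6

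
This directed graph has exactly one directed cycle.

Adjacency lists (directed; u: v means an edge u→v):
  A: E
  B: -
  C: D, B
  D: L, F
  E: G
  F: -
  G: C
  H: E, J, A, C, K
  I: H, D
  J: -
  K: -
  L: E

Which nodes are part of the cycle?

DFS with gray/black marking from C:
C gray
  D gray
    L gray
      E gray
        G gray
          G→C: C is gray → back edge
Back edge closes the cycle C → D → L → E → G → C; its vertices are {C, D, E, G, L}.

C, D, E, G, L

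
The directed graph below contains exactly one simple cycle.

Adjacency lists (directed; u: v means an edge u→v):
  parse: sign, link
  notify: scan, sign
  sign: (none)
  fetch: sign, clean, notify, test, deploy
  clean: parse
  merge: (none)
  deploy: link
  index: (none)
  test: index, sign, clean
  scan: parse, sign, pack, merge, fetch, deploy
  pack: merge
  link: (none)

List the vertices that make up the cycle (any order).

scan, fetch, notify

DFS with gray/black marking from scan:
scan gray
  parse gray
    sign gray
    sign black
    link gray
    link black
  parse black
  scan→sign: sign black — skip
  pack gray
    merge gray
    merge black
  pack black
  scan→merge: merge black — skip
  fetch gray
    fetch→sign: sign black — skip
    clean gray
      clean→parse: parse black — skip
    clean black
    notify gray
      notify→scan: scan is gray → back edge
Back edge closes the cycle scan → fetch → notify → scan; its vertices are {scan, fetch, notify}.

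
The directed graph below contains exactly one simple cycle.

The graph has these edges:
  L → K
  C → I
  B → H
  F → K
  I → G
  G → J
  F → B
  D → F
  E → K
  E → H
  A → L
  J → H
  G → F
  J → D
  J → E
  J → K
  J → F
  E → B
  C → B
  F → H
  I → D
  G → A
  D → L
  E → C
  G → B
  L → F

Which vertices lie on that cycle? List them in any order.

DFS with gray/black marking from I:
I gray
  G gray
    F gray
      H gray
      H black
      B gray
        B→H: H black — skip
      B black
      K gray
      K black
    F black
    G→B: B black — skip
    A gray
      L gray
        L→F: F black — skip
        L→K: K black — skip
      L black
    A black
    J gray
      J→H: H black — skip
      D gray
        D→L: L black — skip
        D→F: F black — skip
      D black
      J→K: K black — skip
      E gray
        E→B: B black — skip
        E→K: K black — skip
        C gray
          C→B: B black — skip
          C→I: I is gray → back edge
Back edge closes the cycle I → G → J → E → C → I; its vertices are {C, E, G, I, J}.

C, E, G, I, J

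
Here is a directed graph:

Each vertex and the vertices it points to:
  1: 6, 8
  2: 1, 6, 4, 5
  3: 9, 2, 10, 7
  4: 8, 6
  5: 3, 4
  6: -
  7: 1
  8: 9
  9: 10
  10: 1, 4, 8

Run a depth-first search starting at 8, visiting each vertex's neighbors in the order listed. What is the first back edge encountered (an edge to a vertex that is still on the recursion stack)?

DFS from 8 (visiting each vertex's neighbors in the order listed); mark gray on enter, black on exit:
8 gray
  9 gray
    10 gray
      1 gray
        6 gray
        6 black
        1→8: 8 is gray → back edge
First back edge: 1 → 8.

1→8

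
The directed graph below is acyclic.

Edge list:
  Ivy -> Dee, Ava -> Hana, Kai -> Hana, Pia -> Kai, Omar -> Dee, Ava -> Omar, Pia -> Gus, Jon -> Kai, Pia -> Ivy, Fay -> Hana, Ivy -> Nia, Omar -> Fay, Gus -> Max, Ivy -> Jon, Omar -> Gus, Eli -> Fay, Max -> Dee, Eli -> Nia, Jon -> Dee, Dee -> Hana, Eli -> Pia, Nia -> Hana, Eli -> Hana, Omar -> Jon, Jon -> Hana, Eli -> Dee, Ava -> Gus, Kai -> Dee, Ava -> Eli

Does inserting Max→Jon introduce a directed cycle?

No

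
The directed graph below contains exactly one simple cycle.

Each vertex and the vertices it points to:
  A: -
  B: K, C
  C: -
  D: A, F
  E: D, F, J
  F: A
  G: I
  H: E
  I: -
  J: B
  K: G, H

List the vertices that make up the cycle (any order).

B, E, H, J, K

DFS with gray/black marking from E:
E gray
  D gray
    A gray
    A black
    F gray
      F→A: A black — skip
    F black
  D black
  E→F: F black — skip
  J gray
    B gray
      K gray
        G gray
          I gray
          I black
        G black
        H gray
          H→E: E is gray → back edge
Back edge closes the cycle E → J → B → K → H → E; its vertices are {B, E, H, J, K}.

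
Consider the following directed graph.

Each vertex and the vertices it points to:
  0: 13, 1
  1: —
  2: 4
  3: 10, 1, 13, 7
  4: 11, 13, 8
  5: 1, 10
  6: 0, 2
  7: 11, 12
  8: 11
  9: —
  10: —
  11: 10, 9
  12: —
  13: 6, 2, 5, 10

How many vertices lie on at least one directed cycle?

5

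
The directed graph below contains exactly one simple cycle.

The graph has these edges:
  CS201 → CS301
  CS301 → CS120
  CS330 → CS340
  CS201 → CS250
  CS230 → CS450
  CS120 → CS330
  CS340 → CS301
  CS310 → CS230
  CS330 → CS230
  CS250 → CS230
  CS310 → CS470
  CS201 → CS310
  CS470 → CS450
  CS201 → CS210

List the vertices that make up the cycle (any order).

CS120, CS301, CS330, CS340

DFS with gray/black marking from CS301:
CS301 gray
  CS120 gray
    CS330 gray
      CS340 gray
        CS340→CS301: CS301 is gray → back edge
Back edge closes the cycle CS301 → CS120 → CS330 → CS340 → CS301; its vertices are {CS120, CS301, CS330, CS340}.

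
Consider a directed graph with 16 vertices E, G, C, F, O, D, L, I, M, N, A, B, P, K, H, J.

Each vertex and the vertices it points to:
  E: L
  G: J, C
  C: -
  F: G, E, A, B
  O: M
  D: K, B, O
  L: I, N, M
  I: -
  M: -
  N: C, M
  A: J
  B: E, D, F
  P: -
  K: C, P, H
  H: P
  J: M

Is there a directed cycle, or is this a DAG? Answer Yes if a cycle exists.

DFS with white/gray/black marking, starting from H:
H gray
  P gray
  P black
H black
E gray
  L gray
    I gray
    I black
    N gray
      C gray
      C black
      M gray
      M black
    N black
    L→M: M black — skip
  L black
E black
G gray
  J gray
    J→M: M black — skip
  J black
  G→C: C black — skip
G black
F gray
  F→G: G black — skip
  F→E: E black — skip
  A gray
    A→J: J black — skip
  A black
  B gray
    B→E: E black — skip
    D gray
      K gray
        K→C: C black — skip
        K→P: P black — skip
        K→H: H black — skip
      K black
      D→B: B is gray → back edge
Back edge found, so a cycle exists: B → D → B.

Yes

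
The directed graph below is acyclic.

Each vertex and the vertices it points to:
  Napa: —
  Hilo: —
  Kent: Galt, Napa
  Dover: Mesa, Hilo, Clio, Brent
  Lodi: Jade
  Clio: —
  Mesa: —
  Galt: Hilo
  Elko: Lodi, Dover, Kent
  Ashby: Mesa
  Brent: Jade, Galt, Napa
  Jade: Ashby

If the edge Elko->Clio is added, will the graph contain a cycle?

No

Adding Elko→Clio creates a cycle iff Clio can already reach Elko.
Explore from Clio: no path reaches Elko. The graph stays acyclic.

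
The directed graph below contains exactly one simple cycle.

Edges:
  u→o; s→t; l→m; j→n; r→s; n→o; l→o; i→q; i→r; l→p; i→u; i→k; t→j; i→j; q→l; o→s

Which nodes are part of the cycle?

j, n, o, s, t

DFS with gray/black marking from j:
j gray
  n gray
    o gray
      s gray
        t gray
          t→j: j is gray → back edge
Back edge closes the cycle j → n → o → s → t → j; its vertices are {j, n, o, s, t}.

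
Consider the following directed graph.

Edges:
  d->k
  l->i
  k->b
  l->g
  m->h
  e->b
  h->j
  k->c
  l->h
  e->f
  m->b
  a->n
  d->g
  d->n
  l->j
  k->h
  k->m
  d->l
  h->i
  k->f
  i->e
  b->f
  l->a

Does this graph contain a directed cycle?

No

DFS with white/gray/black marking, starting from n:
n gray
n black
a gray
  a→n: n black — skip
a black
b gray
  f gray
  f black
b black
c gray
c black
d gray
  l gray
    l→a: a black — skip
    i gray
      e gray
        e→f: f black — skip
        e→b: b black — skip
      e black
    i black
    g gray
    g black
    h gray
      j gray
      j black
      h→i: i black — skip
    h black
    l→j: j black — skip
  l black
  k gray
    k→c: c black — skip
    k→b: b black — skip
    k→f: f black — skip
    m gray
      m→h: h black — skip
      m→b: b black — skip
    m black
    k→h: h black — skip
  k black
  d→g: g black — skip
  d→n: n black — skip
d black
Every edge goes to a white or black vertex — no back edge, so the graph is acyclic.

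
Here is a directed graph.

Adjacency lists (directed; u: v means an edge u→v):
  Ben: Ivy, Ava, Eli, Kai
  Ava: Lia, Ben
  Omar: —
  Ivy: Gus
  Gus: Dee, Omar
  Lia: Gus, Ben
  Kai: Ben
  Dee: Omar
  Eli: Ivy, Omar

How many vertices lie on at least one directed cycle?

4

A vertex is on a directed cycle iff it belongs to a strongly connected component of size ≥ 2 (or has a self-loop).
The vertices on cycles are {Ava, Ben, Kai, Lia} — 4 in total.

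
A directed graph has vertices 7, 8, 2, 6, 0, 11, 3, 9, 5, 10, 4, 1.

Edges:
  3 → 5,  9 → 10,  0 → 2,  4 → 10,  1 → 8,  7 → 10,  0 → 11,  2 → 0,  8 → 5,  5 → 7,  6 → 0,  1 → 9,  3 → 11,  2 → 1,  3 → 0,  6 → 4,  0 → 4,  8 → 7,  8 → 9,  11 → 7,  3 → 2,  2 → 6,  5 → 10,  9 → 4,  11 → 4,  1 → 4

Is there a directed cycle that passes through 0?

Yes

0 is on a cycle iff 0 can reach itself via ≥1 edge.
0 → 2 → 0 — yes.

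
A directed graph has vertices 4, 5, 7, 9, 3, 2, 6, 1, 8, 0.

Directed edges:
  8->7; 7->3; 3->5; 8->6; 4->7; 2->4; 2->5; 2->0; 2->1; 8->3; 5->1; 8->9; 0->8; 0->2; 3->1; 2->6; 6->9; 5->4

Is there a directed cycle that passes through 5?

Yes

5 is on a cycle iff 5 can reach itself via ≥1 edge.
5 → 4 → 7 → 3 → 5 — yes.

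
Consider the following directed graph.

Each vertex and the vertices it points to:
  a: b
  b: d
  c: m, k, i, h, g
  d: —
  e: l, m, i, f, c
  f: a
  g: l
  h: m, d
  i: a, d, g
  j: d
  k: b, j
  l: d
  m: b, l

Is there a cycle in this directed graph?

DFS with white/gray/black marking, starting from m:
m gray
  b gray
    d gray
    d black
  b black
  l gray
    l→d: d black — skip
  l black
m black
a gray
  a→b: b black — skip
a black
c gray
  c→m: m black — skip
  k gray
    k→b: b black — skip
    j gray
      j→d: d black — skip
    j black
  k black
  i gray
    i→a: a black — skip
    i→d: d black — skip
    g gray
      g→l: l black — skip
    g black
  i black
  h gray
    h→m: m black — skip
    h→d: d black — skip
  h black
  c→g: g black — skip
c black
e gray
  e→l: l black — skip
  e→m: m black — skip
  e→i: i black — skip
  f gray
    f→a: a black — skip
  f black
  e→c: c black — skip
e black
Every edge goes to a white or black vertex — no back edge, so the graph is acyclic.

No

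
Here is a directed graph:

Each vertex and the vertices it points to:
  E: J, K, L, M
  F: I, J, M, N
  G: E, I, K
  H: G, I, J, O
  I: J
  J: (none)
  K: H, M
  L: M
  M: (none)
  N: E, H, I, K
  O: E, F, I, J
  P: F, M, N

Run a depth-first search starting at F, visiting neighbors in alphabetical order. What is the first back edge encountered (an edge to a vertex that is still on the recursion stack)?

DFS from F (visiting neighbors in alphabetical order); mark gray on enter, black on exit:
F gray
  I gray
    J gray
    J black
  I black
  F→J: J black — skip
  M gray
  M black
  N gray
    E gray
      E→J: J black — skip
      K gray
        H gray
          G gray
            G→E: E is gray → back edge
First back edge: G → E.

G->E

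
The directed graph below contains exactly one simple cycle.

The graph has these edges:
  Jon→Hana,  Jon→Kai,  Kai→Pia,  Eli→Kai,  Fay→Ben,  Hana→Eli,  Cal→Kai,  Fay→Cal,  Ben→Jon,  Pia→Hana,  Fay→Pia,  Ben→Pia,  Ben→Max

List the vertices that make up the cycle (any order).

Eli, Kai, Pia, Hana

DFS with gray/black marking from Pia:
Pia gray
  Hana gray
    Eli gray
      Kai gray
        Kai→Pia: Pia is gray → back edge
Back edge closes the cycle Pia → Hana → Eli → Kai → Pia; its vertices are {Eli, Kai, Pia, Hana}.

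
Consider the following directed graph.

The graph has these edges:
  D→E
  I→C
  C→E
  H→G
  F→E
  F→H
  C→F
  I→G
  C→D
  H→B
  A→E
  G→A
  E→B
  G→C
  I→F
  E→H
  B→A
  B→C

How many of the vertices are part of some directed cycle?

A vertex is on a directed cycle iff it belongs to a strongly connected component of size ≥ 2 (or has a self-loop).
The vertices on cycles are {A, B, C, D, E, F, G, H} — 8 in total.

8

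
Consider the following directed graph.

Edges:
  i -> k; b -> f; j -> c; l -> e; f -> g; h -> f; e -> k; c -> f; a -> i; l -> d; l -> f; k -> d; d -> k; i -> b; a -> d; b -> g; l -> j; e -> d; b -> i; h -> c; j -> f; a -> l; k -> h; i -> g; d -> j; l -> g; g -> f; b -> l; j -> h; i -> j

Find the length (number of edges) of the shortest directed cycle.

For each vertex v, BFS finds the shortest path from v back to v.
The shortest such closed walk is i → b → i, length 2.

2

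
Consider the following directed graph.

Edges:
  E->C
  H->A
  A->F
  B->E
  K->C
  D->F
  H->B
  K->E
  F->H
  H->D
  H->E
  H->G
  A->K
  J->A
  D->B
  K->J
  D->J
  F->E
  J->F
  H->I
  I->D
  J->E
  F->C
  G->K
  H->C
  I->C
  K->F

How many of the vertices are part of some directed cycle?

8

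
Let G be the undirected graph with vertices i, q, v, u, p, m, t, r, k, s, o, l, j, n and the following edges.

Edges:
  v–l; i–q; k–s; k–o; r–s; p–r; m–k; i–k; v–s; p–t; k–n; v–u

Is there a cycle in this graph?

No

DFS, tracking each vertex's parent; an edge to a visited non-parent vertex closes a cycle.
Start from j:
visit j (parent –)
visit i (parent –)
  visit q (parent i)
    q–i: parent, skip
  visit k (parent i)
    visit m (parent k)
      m–k: parent, skip
    visit n (parent k)
      n–k: parent, skip
    visit s (parent k)
      visit r (parent s)
        r–s: parent, skip
        visit p (parent r)
          visit t (parent p)
            t–p: parent, skip
          p–r: parent, skip
      visit v (parent s)
        v–s: parent, skip
        visit l (parent v)
          l–v: parent, skip
        visit u (parent v)
          u–v: parent, skip
      s–k: parent, skip
    visit o (parent k)
      o–k: parent, skip
    k–i: parent, skip
No non-parent visited neighbor found — the graph is a forest.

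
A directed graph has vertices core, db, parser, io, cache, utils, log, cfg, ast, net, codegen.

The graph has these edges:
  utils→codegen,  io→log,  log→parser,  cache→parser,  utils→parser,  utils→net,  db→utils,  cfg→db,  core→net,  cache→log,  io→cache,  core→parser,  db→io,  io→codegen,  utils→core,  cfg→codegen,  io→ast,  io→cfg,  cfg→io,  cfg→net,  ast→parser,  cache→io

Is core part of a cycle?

No

core lies on a cycle iff there is a path from core back to itself.
Exploring from core, it never reaches itself; equivalently, its strongly connected component is a singleton.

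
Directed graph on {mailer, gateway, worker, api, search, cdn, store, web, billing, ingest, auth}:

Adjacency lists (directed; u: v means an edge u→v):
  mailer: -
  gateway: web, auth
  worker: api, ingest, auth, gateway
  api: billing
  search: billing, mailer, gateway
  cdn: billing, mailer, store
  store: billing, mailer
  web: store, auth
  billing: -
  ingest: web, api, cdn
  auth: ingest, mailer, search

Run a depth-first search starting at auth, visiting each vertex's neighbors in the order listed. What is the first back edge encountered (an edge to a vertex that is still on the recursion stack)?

DFS from auth (visiting each vertex's neighbors in the order listed); mark gray on enter, black on exit:
auth gray
  ingest gray
    web gray
      store gray
        billing gray
        billing black
        mailer gray
        mailer black
      store black
      web→auth: auth is gray → back edge
First back edge: web → auth.

web→auth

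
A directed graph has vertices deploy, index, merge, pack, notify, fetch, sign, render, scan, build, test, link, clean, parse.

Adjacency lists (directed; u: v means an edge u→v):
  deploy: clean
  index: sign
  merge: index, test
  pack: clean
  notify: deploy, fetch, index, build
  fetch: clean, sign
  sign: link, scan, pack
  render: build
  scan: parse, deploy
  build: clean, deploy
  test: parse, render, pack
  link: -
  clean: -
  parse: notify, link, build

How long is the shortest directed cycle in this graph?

5

For each vertex v, BFS finds the shortest path from v back to v.
The shortest such closed walk is parse → notify → fetch → sign → scan → parse, length 5.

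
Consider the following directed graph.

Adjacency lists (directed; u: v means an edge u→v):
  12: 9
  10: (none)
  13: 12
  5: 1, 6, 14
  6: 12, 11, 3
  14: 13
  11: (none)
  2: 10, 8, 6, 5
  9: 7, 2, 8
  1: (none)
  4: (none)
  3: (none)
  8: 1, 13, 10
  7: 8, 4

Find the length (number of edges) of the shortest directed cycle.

For each vertex v, BFS finds the shortest path from v back to v.
The shortest such closed walk is 9 → 8 → 13 → 12 → 9, length 4.

4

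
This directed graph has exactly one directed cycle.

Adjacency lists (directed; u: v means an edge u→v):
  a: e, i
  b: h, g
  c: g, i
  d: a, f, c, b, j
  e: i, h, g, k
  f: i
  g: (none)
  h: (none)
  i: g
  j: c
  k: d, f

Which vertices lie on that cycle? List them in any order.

a, d, e, k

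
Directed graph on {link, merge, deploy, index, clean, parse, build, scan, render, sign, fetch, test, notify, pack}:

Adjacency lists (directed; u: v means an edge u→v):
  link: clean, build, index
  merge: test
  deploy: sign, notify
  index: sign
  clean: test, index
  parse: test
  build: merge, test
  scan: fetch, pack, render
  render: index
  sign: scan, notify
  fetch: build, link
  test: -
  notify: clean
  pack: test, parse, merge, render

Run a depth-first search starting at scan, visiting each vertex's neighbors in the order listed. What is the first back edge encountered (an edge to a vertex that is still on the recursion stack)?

sign→scan

DFS from scan (visiting each vertex's neighbors in the order listed); mark gray on enter, black on exit:
scan gray
  fetch gray
    build gray
      merge gray
        test gray
        test black
      merge black
      build→test: test black — skip
    build black
    link gray
      clean gray
        clean→test: test black — skip
        index gray
          sign gray
            sign→scan: scan is gray → back edge
First back edge: sign → scan.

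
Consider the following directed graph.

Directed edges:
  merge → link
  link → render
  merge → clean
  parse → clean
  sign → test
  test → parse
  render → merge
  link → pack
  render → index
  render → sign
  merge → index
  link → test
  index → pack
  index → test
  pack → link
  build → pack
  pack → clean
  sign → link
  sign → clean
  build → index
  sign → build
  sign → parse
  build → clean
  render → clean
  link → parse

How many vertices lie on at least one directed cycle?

A vertex is on a directed cycle iff it belongs to a strongly connected component of size ≥ 2 (or has a self-loop).
The vertices on cycles are {link, pack, sign, build, index, merge, render} — 7 in total.

7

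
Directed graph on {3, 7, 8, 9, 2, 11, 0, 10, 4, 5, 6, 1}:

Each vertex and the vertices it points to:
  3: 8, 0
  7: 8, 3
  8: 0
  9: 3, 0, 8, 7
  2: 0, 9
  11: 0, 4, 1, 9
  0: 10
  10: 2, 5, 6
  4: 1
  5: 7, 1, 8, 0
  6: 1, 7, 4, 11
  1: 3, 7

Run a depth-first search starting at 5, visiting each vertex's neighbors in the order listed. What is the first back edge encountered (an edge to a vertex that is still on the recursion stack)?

2→0

DFS from 5 (visiting each vertex's neighbors in the order listed); mark gray on enter, black on exit:
5 gray
  7 gray
    8 gray
      0 gray
        10 gray
          2 gray
            2→0: 0 is gray → back edge
First back edge: 2 → 0.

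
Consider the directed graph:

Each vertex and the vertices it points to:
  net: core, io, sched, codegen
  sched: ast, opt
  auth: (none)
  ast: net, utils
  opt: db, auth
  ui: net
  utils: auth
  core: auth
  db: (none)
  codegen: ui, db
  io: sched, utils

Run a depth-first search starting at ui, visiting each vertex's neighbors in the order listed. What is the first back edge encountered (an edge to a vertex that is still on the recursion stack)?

ast->net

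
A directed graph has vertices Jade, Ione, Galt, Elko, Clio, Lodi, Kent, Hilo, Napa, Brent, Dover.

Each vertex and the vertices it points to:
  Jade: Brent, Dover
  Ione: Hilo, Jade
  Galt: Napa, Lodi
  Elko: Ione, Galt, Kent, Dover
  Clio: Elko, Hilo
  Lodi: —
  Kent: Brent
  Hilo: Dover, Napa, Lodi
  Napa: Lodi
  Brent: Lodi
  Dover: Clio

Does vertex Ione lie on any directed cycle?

Ione is on a cycle iff Ione can reach itself via ≥1 edge.
Ione → Hilo → Dover → Clio → Elko → Ione — yes.

Yes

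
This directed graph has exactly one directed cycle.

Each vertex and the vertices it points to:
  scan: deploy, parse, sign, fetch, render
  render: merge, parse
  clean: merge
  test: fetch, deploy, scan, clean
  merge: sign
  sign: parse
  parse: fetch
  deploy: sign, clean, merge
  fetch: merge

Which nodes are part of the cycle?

DFS with gray/black marking from fetch:
fetch gray
  merge gray
    sign gray
      parse gray
        parse→fetch: fetch is gray → back edge
Back edge closes the cycle fetch → merge → sign → parse → fetch; its vertices are {sign, fetch, merge, parse}.

sign, fetch, merge, parse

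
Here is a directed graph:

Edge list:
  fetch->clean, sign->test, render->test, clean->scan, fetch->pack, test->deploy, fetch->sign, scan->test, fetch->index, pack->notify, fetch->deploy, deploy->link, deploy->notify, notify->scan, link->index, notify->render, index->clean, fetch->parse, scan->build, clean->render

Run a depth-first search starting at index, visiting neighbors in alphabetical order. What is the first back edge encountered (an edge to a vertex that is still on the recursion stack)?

DFS from index (visiting neighbors in alphabetical order); mark gray on enter, black on exit:
index gray
  clean gray
    render gray
      test gray
        deploy gray
          link gray
            link→index: index is gray → back edge
First back edge: link → index.

link->index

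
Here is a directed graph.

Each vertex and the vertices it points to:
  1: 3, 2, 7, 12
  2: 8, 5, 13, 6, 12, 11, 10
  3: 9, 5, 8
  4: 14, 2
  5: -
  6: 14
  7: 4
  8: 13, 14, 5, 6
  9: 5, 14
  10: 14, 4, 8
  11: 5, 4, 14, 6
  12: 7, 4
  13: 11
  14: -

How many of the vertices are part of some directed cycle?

8

A vertex is on a directed cycle iff it belongs to a strongly connected component of size ≥ 2 (or has a self-loop).
The vertices on cycles are {2, 4, 7, 8, 10, 11, 12, 13} — 8 in total.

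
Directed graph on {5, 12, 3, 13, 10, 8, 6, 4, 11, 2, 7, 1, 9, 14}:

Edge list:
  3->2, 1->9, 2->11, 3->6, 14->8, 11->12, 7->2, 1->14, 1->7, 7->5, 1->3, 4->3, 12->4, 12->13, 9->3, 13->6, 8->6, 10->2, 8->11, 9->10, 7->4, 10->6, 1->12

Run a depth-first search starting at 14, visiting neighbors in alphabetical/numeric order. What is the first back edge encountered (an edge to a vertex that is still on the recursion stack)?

2→11

DFS from 14 (visiting neighbors in alphabetical/numeric order); mark gray on enter, black on exit:
14 gray
  8 gray
    6 gray
    6 black
    11 gray
      12 gray
        4 gray
          3 gray
            2 gray
              2→11: 11 is gray → back edge
First back edge: 2 → 11.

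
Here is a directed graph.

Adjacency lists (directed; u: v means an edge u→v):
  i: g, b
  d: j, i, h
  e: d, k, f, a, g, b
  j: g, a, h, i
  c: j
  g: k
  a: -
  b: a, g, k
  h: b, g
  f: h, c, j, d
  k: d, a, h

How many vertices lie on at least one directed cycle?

7

A vertex is on a directed cycle iff it belongs to a strongly connected component of size ≥ 2 (or has a self-loop).
The vertices on cycles are {b, d, g, h, i, j, k} — 7 in total.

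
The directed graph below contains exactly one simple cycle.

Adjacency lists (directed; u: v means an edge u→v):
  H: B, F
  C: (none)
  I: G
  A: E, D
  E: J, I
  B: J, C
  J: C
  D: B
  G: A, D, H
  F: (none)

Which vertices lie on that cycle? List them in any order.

A, E, G, I

DFS with gray/black marking from G:
G gray
  A gray
    E gray
      J gray
        C gray
        C black
      J black
      I gray
        I→G: G is gray → back edge
Back edge closes the cycle G → A → E → I → G; its vertices are {A, E, G, I}.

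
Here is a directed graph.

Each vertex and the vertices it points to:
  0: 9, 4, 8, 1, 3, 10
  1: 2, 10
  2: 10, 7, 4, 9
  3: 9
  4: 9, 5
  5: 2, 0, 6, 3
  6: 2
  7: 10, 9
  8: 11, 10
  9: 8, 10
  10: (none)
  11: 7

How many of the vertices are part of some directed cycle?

A vertex is on a directed cycle iff it belongs to a strongly connected component of size ≥ 2 (or has a self-loop).
The vertices on cycles are {0, 1, 2, 4, 5, 6, 7, 8, 9, 11} — 10 in total.

10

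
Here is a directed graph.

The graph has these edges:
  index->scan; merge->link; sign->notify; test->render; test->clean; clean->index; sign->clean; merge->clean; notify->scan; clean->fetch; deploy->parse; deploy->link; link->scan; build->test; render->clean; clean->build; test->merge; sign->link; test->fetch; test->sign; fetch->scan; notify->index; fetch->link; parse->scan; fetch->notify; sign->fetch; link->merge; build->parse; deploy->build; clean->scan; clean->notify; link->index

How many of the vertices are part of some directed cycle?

A vertex is on a directed cycle iff it belongs to a strongly connected component of size ≥ 2 (or has a self-loop).
The vertices on cycles are {link, sign, test, build, clean, fetch, merge, render} — 8 in total.

8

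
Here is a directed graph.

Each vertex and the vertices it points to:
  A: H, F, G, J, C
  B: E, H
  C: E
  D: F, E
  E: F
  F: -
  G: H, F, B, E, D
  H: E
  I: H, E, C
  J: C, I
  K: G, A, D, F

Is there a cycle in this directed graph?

DFS with white/gray/black marking, starting from A:
A gray
  H gray
    E gray
      F gray
      F black
    E black
  H black
  A→F: F black — skip
  G gray
    G→H: H black — skip
    G→F: F black — skip
    B gray
      B→E: E black — skip
      B→H: H black — skip
    B black
    G→E: E black — skip
    D gray
      D→F: F black — skip
      D→E: E black — skip
    D black
  G black
  J gray
    C gray
      C→E: E black — skip
    C black
    I gray
      I→H: H black — skip
      I→E: E black — skip
      I→C: C black — skip
    I black
  J black
  A→C: C black — skip
A black
K gray
  K→G: G black — skip
  K→A: A black — skip
  K→D: D black — skip
  K→F: F black — skip
K black
Every edge goes to a white or black vertex — no back edge, so the graph is acyclic.

No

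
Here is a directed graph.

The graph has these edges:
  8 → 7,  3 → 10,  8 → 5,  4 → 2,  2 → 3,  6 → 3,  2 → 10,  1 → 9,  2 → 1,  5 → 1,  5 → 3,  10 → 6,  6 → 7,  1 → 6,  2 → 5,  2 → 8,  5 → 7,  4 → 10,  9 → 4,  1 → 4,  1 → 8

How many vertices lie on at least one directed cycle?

9

A vertex is on a directed cycle iff it belongs to a strongly connected component of size ≥ 2 (or has a self-loop).
The vertices on cycles are {1, 2, 3, 4, 5, 6, 8, 9, 10} — 9 in total.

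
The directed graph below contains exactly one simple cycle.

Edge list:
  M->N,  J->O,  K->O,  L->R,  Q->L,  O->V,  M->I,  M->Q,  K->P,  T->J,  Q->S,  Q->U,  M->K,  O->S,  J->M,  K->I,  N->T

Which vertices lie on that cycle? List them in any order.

DFS with gray/black marking from M:
M gray
  K gray
    O gray
      V gray
      V black
      S gray
      S black
    O black
    P gray
    P black
    I gray
    I black
  K black
  Q gray
    U gray
    U black
    L gray
      R gray
      R black
    L black
    Q→S: S black — skip
  Q black
  N gray
    T gray
      J gray
        J→O: O black — skip
        J→M: M is gray → back edge
Back edge closes the cycle M → N → T → J → M; its vertices are {J, M, N, T}.

J, M, N, T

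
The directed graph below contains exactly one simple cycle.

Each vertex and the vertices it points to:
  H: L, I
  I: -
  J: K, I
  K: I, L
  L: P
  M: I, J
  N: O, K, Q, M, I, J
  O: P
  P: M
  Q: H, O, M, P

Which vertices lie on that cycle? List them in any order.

J, K, L, M, P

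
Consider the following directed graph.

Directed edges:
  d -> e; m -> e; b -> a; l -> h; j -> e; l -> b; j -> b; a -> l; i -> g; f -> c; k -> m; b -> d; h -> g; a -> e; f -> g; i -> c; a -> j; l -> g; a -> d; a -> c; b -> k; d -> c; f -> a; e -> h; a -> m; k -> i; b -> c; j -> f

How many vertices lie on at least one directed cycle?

5

A vertex is on a directed cycle iff it belongs to a strongly connected component of size ≥ 2 (or has a self-loop).
The vertices on cycles are {a, b, f, j, l} — 5 in total.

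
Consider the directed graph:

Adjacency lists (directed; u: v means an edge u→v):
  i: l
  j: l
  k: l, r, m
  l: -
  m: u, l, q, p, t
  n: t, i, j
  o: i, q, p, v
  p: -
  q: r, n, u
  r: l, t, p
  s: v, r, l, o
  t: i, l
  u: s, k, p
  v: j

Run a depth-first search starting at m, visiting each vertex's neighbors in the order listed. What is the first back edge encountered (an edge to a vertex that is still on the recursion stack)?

q→u

DFS from m (visiting each vertex's neighbors in the order listed); mark gray on enter, black on exit:
m gray
  u gray
    s gray
      v gray
        j gray
          l gray
          l black
        j black
      v black
      r gray
        r→l: l black — skip
        t gray
          i gray
            i→l: l black — skip
          i black
          t→l: l black — skip
        t black
        p gray
        p black
      r black
      s→l: l black — skip
      o gray
        o→i: i black — skip
        q gray
          q→r: r black — skip
          n gray
            n→t: t black — skip
            n→i: i black — skip
            n→j: j black — skip
          n black
          q→u: u is gray → back edge
First back edge: q → u.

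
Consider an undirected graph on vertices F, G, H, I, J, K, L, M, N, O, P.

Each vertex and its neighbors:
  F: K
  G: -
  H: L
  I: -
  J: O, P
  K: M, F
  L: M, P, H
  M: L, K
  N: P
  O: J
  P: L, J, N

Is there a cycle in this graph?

No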